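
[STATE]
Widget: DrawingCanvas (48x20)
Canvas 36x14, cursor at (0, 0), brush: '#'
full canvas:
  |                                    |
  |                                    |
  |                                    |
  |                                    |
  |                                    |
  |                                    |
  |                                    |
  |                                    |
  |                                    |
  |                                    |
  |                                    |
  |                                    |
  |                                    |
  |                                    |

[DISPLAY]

+                                               
                                                
                                                
                                                
                                                
                                                
                                                
                                                
                                                
                                                
                                                
                                                
                                                
                                                
                                                
                                                
                                                
                                                
                                                
                                                


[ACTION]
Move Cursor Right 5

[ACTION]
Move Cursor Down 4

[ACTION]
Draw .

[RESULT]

                                                
                                                
                                                
                                                
     .                                          
                                                
                                                
                                                
                                                
                                                
                                                
                                                
                                                
                                                
                                                
                                                
                                                
                                                
                                                
                                                


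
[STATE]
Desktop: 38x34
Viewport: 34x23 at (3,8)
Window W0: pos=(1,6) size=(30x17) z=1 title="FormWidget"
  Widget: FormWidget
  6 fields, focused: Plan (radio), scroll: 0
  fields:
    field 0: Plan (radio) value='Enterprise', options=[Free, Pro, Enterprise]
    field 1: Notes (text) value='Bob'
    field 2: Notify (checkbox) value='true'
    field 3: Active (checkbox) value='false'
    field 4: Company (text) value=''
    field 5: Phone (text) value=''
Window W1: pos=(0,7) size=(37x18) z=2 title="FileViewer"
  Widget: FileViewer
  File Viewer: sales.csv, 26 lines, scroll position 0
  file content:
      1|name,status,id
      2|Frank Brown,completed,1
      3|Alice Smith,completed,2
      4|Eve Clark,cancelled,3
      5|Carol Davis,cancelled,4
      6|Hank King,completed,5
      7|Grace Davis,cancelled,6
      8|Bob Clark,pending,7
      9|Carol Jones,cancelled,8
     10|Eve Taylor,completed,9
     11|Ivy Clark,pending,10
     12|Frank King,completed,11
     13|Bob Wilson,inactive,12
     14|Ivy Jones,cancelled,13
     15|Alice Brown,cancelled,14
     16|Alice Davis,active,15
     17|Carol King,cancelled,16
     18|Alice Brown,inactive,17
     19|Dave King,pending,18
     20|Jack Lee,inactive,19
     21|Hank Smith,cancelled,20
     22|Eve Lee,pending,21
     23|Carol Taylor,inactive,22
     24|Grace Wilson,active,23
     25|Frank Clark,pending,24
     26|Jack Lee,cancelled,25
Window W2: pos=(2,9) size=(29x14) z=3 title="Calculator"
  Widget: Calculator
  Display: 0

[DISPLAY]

ileViewer                        ┃
━━━━━━━━━━━━━━━━━━━━━━━━━━━┓─────┨
 Calculator                ┃    ▲┃
───────────────────────────┨    █┃
                          0┃    ░┃
┌───┬───┬───┬───┐          ┃    ░┃
│ 7 │ 8 │ 9 │ ÷ │          ┃    ░┃
├───┼───┼───┼───┤          ┃    ░┃
│ 4 │ 5 │ 6 │ × │          ┃    ░┃
├───┼───┼───┼───┤          ┃    ░┃
│ 1 │ 2 │ 3 │ - │          ┃    ░┃
├───┼───┼───┼───┤          ┃    ░┃
│ 0 │ . │ = │ + │          ┃    ░┃
└───┴───┴───┴───┘          ┃    ░┃
━━━━━━━━━━━━━━━━━━━━━━━━━━━┛    ░┃
y Jones,cancelled,13            ▼┃
━━━━━━━━━━━━━━━━━━━━━━━━━━━━━━━━━┛
                                  
                                  
                                  
                                  
                                  
                                  


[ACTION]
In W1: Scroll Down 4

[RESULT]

ileViewer                        ┃
━━━━━━━━━━━━━━━━━━━━━━━━━━━┓─────┨
 Calculator                ┃    ▲┃
───────────────────────────┨    ░┃
                          0┃    ░┃
┌───┬───┬───┬───┐          ┃    ░┃
│ 7 │ 8 │ 9 │ ÷ │          ┃    ░┃
├───┼───┼───┼───┤          ┃    █┃
│ 4 │ 5 │ 6 │ × │          ┃    ░┃
├───┼───┼───┼───┤          ┃    ░┃
│ 1 │ 2 │ 3 │ - │          ┃    ░┃
├───┼───┼───┼───┤          ┃    ░┃
│ 0 │ . │ = │ + │          ┃    ░┃
└───┴───┴───┴───┘          ┃    ░┃
━━━━━━━━━━━━━━━━━━━━━━━━━━━┛    ░┃
ice Brown,inactive,17           ▼┃
━━━━━━━━━━━━━━━━━━━━━━━━━━━━━━━━━┛
                                  
                                  
                                  
                                  
                                  
                                  


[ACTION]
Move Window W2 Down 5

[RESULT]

ileViewer                        ┃
─────────────────────────────────┨
rol Davis,cancelled,4           ▲┃
nk King,completed,5             ░┃
ace Davis,cancelled,6           ░┃
b Clark,pending,7               ░┃
━━━━━━━━━━━━━━━━━━━━━━━━━━━┓    ░┃
 Calculator                ┃    █┃
───────────────────────────┨    ░┃
                          0┃    ░┃
┌───┬───┬───┬───┐          ┃    ░┃
│ 7 │ 8 │ 9 │ ÷ │          ┃    ░┃
├───┼───┼───┼───┤          ┃    ░┃
│ 4 │ 5 │ 6 │ × │          ┃    ░┃
├───┼───┼───┼───┤          ┃    ░┃
│ 1 │ 2 │ 3 │ - │          ┃    ▼┃
├───┼───┼───┼───┤          ┃━━━━━┛
│ 0 │ . │ = │ + │          ┃      
└───┴───┴───┴───┘          ┃      
━━━━━━━━━━━━━━━━━━━━━━━━━━━┛      
                                  
                                  
                                  


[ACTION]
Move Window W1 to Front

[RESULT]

ileViewer                        ┃
─────────────────────────────────┨
rol Davis,cancelled,4           ▲┃
nk King,completed,5             ░┃
ace Davis,cancelled,6           ░┃
b Clark,pending,7               ░┃
rol Jones,cancelled,8           ░┃
e Taylor,completed,9            █┃
y Clark,pending,10              ░┃
ank King,completed,11           ░┃
b Wilson,inactive,12            ░┃
y Jones,cancelled,13            ░┃
ice Brown,cancelled,14          ░┃
ice Davis,active,15             ░┃
rol King,cancelled,16           ░┃
ice Brown,inactive,17           ▼┃
━━━━━━━━━━━━━━━━━━━━━━━━━━━━━━━━━┛
│ 0 │ . │ = │ + │          ┃      
└───┴───┴───┴───┘          ┃      
━━━━━━━━━━━━━━━━━━━━━━━━━━━┛      
                                  
                                  
                                  


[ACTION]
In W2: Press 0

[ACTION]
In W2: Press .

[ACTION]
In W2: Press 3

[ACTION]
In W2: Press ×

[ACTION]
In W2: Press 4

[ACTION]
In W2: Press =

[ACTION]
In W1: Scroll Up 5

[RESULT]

ileViewer                        ┃
─────────────────────────────────┨
me,status,id                    ▲┃
ank Brown,completed,1           █┃
ice Smith,completed,2           ░┃
e Clark,cancelled,3             ░┃
rol Davis,cancelled,4           ░┃
nk King,completed,5             ░┃
ace Davis,cancelled,6           ░┃
b Clark,pending,7               ░┃
rol Jones,cancelled,8           ░┃
e Taylor,completed,9            ░┃
y Clark,pending,10              ░┃
ank King,completed,11           ░┃
b Wilson,inactive,12            ░┃
y Jones,cancelled,13            ▼┃
━━━━━━━━━━━━━━━━━━━━━━━━━━━━━━━━━┛
│ 0 │ . │ = │ + │          ┃      
└───┴───┴───┴───┘          ┃      
━━━━━━━━━━━━━━━━━━━━━━━━━━━┛      
                                  
                                  
                                  


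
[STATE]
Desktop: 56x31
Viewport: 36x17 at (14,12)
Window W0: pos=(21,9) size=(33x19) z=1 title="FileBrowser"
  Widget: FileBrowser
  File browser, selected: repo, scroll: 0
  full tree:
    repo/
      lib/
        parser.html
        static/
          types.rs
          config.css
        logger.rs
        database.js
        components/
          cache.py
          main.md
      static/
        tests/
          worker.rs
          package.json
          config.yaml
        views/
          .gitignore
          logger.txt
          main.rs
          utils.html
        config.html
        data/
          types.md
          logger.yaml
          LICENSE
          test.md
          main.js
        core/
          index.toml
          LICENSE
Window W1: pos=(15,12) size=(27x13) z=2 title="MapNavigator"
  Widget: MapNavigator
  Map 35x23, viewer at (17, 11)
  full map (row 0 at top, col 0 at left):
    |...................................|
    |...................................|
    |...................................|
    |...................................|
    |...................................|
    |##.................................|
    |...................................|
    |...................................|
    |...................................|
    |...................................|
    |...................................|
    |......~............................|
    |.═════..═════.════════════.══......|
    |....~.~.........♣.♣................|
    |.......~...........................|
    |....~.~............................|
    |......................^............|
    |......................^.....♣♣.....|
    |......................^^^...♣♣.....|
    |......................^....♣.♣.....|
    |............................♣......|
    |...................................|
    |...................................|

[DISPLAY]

 ┏━━━━━━━━━━━━━━━━━━━━━━━━━┓        
 ┃ MapNavigator            ┃        
 ┠─────────────────────────┨        
 ┃.........................┃        
 ┃.........................┃        
 ┃.........................┃        
 ┃.........................┃        
 ┃.~..........@............┃        
 ┃═..═════.════════════.══.┃        
 ┃.~.........♣.♣...........┃        
 ┃..~......................┃        
 ┃.~.......................┃        
 ┗━━━━━━━━━━━━━━━━━━━━━━━━━┛        
       ┃                            
       ┃                            
       ┗━━━━━━━━━━━━━━━━━━━━━━━━━━━━
                                    


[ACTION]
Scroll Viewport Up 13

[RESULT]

                                    
                                    
                                    
                                    
                                    
                                    
                                    
                                    
                                    
       ┏━━━━━━━━━━━━━━━━━━━━━━━━━━━━
       ┃ FileBrowser                
       ┠────────────────────────────
 ┏━━━━━━━━━━━━━━━━━━━━━━━━━┓        
 ┃ MapNavigator            ┃        
 ┠─────────────────────────┨        
 ┃.........................┃        
 ┃.........................┃        


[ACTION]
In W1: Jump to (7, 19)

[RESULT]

                                    
                                    
                                    
                                    
                                    
                                    
                                    
                                    
                                    
       ┏━━━━━━━━━━━━━━━━━━━━━━━━━━━━
       ┃ FileBrowser                
       ┠────────────────────────────
 ┏━━━━━━━━━━━━━━━━━━━━━━━━━┓        
 ┃ MapNavigator            ┃        
 ┠─────────────────────────┨        
 ┃     ....~.~.............┃        
 ┃     ....................┃        


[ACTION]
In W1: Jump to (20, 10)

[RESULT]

                                    
                                    
                                    
                                    
                                    
                                    
                                    
                                    
                                    
       ┏━━━━━━━━━━━━━━━━━━━━━━━━━━━━
       ┃ FileBrowser                
       ┠────────────────────────────
 ┏━━━━━━━━━━━━━━━━━━━━━━━━━┓        
 ┃ MapNavigator            ┃        
 ┠─────────────────────────┨        
 ┃.........................┃        
 ┃.........................┃        


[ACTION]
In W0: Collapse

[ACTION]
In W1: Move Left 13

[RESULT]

                                    
                                    
                                    
                                    
                                    
                                    
                                    
                                    
                                    
       ┏━━━━━━━━━━━━━━━━━━━━━━━━━━━━
       ┃ FileBrowser                
       ┠────────────────────────────
 ┏━━━━━━━━━━━━━━━━━━━━━━━━━┓        
 ┃ MapNavigator            ┃        
 ┠─────────────────────────┨        
 ┃     ....................┃        
 ┃     ....................┃        


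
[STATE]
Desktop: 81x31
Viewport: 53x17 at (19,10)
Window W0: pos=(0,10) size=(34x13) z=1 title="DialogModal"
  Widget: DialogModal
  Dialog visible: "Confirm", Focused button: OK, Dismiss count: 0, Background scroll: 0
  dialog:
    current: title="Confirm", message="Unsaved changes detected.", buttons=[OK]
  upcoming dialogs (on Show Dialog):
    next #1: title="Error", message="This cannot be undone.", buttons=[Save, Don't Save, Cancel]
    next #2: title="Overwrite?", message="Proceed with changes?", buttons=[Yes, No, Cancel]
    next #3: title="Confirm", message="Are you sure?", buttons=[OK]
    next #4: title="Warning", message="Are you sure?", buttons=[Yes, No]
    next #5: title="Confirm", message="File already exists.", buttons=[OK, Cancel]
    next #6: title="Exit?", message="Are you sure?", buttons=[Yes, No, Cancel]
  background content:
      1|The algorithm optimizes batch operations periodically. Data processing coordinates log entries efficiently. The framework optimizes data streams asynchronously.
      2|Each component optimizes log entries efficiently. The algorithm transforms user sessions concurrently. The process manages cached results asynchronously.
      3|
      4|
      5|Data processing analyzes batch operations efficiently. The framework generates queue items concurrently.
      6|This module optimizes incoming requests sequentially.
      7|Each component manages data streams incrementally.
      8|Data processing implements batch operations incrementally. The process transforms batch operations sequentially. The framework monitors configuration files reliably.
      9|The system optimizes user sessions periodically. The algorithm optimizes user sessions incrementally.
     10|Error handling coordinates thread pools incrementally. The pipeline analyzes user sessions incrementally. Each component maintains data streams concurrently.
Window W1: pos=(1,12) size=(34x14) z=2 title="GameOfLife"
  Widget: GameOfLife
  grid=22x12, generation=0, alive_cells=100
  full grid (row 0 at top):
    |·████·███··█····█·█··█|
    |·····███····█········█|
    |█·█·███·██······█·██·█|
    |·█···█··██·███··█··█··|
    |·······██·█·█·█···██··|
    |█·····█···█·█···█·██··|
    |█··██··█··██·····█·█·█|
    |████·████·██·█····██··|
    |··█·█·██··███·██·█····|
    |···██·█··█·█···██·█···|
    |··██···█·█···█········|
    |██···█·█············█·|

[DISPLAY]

━━━━━━━━━━━━━━┓                                      
              ┃                                      
━━━━━━━━━━━━━━━┓                                     
               ┃                                     
───────────────┨                                     
               ┃                                     
····█          ┃                                     
·██·█          ┃                                     
··█··          ┃                                     
·██··          ┃                                     
·██··          ┃                                     
█·█·█          ┃                                     
·██··          ┃                                     
█····          ┃                                     
·█···          ┃                                     
━━━━━━━━━━━━━━━┛                                     
                                                     


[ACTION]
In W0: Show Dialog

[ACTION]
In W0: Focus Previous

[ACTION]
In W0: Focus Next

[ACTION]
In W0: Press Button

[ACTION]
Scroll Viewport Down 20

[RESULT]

───────────────┨                                     
               ┃                                     
····█          ┃                                     
·██·█          ┃                                     
··█··          ┃                                     
·██··          ┃                                     
·██··          ┃                                     
█·█·█          ┃                                     
·██··          ┃                                     
█····          ┃                                     
·█···          ┃                                     
━━━━━━━━━━━━━━━┛                                     
                                                     
                                                     
                                                     
                                                     
                                                     


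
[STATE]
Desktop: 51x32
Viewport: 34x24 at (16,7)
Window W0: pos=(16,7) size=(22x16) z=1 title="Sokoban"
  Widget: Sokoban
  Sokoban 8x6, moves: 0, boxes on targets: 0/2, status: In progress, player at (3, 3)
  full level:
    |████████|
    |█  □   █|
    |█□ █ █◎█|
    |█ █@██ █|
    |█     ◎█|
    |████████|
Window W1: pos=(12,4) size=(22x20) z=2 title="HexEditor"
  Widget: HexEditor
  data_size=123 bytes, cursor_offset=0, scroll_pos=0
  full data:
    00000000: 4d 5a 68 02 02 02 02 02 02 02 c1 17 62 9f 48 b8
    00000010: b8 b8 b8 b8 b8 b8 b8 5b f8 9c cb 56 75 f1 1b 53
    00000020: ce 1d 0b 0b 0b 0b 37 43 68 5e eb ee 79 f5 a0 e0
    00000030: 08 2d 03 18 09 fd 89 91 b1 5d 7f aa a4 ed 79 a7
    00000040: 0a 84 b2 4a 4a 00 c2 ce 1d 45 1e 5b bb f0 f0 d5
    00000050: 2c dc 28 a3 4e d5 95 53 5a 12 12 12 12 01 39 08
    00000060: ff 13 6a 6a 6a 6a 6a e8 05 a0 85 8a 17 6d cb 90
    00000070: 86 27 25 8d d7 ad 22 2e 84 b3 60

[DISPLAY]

00000  4D 5a 68 0┃━━━┓            
00010  b8 b8 b8 b┃   ┃            
00020  ce 1d 0b 0┃───┨            
00030  08 2d 03 1┃   ┃            
00040  0a 84 b2 4┃   ┃            
00050  2c dc 28 a┃   ┃            
00060  ff 13 6a 6┃   ┃            
00070  86 27 25 8┃   ┃            
                 ┃   ┃            
                 ┃   ┃            
                 ┃   ┃            
                 ┃   ┃            
                 ┃   ┃            
                 ┃   ┃            
                 ┃   ┃            
                 ┃━━━┛            
━━━━━━━━━━━━━━━━━┛                
                                  
                                  
                                  
                                  
                                  
                                  
                                  


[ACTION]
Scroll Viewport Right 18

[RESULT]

0000  4D 5a 68 0┃━━━┓             
0010  b8 b8 b8 b┃   ┃             
0020  ce 1d 0b 0┃───┨             
0030  08 2d 03 1┃   ┃             
0040  0a 84 b2 4┃   ┃             
0050  2c dc 28 a┃   ┃             
0060  ff 13 6a 6┃   ┃             
0070  86 27 25 8┃   ┃             
                ┃   ┃             
                ┃   ┃             
                ┃   ┃             
                ┃   ┃             
                ┃   ┃             
                ┃   ┃             
                ┃   ┃             
                ┃━━━┛             
━━━━━━━━━━━━━━━━┛                 
                                  
                                  
                                  
                                  
                                  
                                  
                                  


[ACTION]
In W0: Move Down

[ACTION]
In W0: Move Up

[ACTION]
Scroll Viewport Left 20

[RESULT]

            ┃00000000  4D 5a 68 0┃
            ┃00000010  b8 b8 b8 b┃
            ┃00000020  ce 1d 0b 0┃
            ┃00000030  08 2d 03 1┃
            ┃00000040  0a 84 b2 4┃
            ┃00000050  2c dc 28 a┃
            ┃00000060  ff 13 6a 6┃
            ┃00000070  86 27 25 8┃
            ┃                    ┃
            ┃                    ┃
            ┃                    ┃
            ┃                    ┃
            ┃                    ┃
            ┃                    ┃
            ┃                    ┃
            ┃                    ┃
            ┗━━━━━━━━━━━━━━━━━━━━┛
                                  
                                  
                                  
                                  
                                  
                                  
                                  


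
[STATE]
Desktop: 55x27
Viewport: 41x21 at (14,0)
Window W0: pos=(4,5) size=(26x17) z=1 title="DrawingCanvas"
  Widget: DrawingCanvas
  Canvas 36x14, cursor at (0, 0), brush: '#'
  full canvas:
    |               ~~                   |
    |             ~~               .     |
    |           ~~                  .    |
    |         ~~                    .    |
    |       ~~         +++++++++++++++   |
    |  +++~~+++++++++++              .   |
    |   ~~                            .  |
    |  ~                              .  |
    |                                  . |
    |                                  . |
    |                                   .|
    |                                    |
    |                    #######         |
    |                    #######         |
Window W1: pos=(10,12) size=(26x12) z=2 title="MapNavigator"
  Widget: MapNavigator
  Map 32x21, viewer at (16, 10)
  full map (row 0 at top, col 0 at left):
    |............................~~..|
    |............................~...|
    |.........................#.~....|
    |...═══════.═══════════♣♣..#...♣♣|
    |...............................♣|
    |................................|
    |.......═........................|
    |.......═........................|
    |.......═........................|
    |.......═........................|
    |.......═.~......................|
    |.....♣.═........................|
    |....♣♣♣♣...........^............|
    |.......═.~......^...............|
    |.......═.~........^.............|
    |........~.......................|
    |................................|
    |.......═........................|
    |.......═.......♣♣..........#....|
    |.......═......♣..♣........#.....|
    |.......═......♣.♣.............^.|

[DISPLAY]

                                         
                                         
                                         
                                         
                                         
━━━━━━━━━━━━━━━┓                         
anvas          ┃                         
───────────────┨                         
      ~~       ┃                         
    ~~         ┃                         
  ~~           ┃                         
~~             ┃                         
━━━━━━━━━━━━━━━━━━━━━┓                   
pNavigator           ┃                   
─────────────────────┨                   
═....................┃                   
═....................┃                   
═....................┃                   
═....................┃                   
═.~......@...........┃                   
═....................┃                   


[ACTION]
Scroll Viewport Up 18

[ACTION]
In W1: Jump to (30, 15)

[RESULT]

                                         
                                         
                                         
                                         
                                         
━━━━━━━━━━━━━━━┓                         
anvas          ┃                         
───────────────┨                         
      ~~       ┃                         
    ~~         ┃                         
  ~~           ┃                         
~~             ┃                         
━━━━━━━━━━━━━━━━━━━━━┓                   
pNavigator           ┃                   
─────────────────────┨                   
...........          ┃                   
...........          ┃                   
...........          ┃                   
...........          ┃                   
.........@.          ┃                   
...........          ┃                   


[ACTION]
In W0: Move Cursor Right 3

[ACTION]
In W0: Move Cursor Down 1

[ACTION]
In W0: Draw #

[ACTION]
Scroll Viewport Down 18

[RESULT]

anvas          ┃                         
───────────────┨                         
      ~~       ┃                         
    ~~         ┃                         
  ~~           ┃                         
~~             ┃                         
━━━━━━━━━━━━━━━━━━━━━┓                   
pNavigator           ┃                   
─────────────────────┨                   
...........          ┃                   
...........          ┃                   
...........          ┃                   
...........          ┃                   
.........@.          ┃                   
...........          ┃                   
...........          ┃                   
......#....          ┃                   
━━━━━━━━━━━━━━━━━━━━━┛                   
                                         
                                         
                                         


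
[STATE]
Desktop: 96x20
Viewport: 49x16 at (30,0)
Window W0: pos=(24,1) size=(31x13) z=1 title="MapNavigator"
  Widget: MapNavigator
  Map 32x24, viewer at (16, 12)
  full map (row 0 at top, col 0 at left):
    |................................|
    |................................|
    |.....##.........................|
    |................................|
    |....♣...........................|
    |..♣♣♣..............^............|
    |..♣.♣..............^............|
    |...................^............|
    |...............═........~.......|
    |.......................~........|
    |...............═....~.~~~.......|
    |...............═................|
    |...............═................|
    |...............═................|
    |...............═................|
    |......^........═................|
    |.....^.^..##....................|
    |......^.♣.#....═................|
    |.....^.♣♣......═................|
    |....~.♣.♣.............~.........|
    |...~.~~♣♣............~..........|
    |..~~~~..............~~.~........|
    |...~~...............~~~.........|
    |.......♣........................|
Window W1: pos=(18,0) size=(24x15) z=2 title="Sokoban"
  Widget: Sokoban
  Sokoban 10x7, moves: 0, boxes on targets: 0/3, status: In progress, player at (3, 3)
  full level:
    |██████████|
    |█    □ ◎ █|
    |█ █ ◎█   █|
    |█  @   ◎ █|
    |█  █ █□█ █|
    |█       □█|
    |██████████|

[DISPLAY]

━━━━━━━━━━━┓                                     
           ┃━━━━━━━━━━━━┓                        
───────────┨            ┃                        
           ┃────────────┨                        
           ┃.....~......┃                        
           ┃....~.......┃                        
           ┃.~.~~~......┃                        
           ┃............┃                        
           ┃............┃                        
           ┃............┃                        
/3         ┃............┃                        
           ┃............┃                        
           ┃............┃                        
           ┃━━━━━━━━━━━━┛                        
━━━━━━━━━━━┛                                     
                                                 


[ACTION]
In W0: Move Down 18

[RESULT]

━━━━━━━━━━━┓                                     
           ┃━━━━━━━━━━━━┓                        
───────────┨            ┃                        
           ┃────────────┨                        
           ┃...~........┃                        
           ┃..~.........┃                        
           ┃.~~.~.......┃                        
           ┃.~~~........┃                        
           ┃............┃                        
           ┃            ┃                        
/3         ┃            ┃                        
           ┃            ┃                        
           ┃            ┃                        
           ┃━━━━━━━━━━━━┛                        
━━━━━━━━━━━┛                                     
                                                 


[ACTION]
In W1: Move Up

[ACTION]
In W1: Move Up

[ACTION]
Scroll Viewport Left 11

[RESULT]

━━━━━━━━━━━━━━━━━━━━━━┓                          
 Sokoban              ┃━━━━━━━━━━━━┓             
──────────────────────┨            ┃             
██████████            ┃────────────┨             
█  @ □ ◎ █            ┃...~........┃             
█ █ ◎█   █            ┃..~.........┃             
█      ◎ █            ┃.~~.~.......┃             
█  █ █□█ █            ┃.~~~........┃             
█       □█            ┃............┃             
██████████            ┃            ┃             
Moves: 2  0/3         ┃            ┃             
                      ┃            ┃             
                      ┃            ┃             
                      ┃━━━━━━━━━━━━┛             
━━━━━━━━━━━━━━━━━━━━━━┛                          
                                                 


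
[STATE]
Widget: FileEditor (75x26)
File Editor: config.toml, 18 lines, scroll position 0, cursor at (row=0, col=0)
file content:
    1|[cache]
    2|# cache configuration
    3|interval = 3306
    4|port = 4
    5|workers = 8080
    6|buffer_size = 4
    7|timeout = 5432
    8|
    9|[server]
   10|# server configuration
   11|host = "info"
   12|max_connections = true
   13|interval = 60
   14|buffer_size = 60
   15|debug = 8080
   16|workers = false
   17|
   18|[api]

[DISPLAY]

█cache]                                                                   ▲
# cache configuration                                                     █
interval = 3306                                                           ░
port = 4                                                                  ░
workers = 8080                                                            ░
buffer_size = 4                                                           ░
timeout = 5432                                                            ░
                                                                          ░
[server]                                                                  ░
# server configuration                                                    ░
host = "info"                                                             ░
max_connections = true                                                    ░
interval = 60                                                             ░
buffer_size = 60                                                          ░
debug = 8080                                                              ░
workers = false                                                           ░
                                                                          ░
[api]                                                                     ░
                                                                          ░
                                                                          ░
                                                                          ░
                                                                          ░
                                                                          ░
                                                                          ░
                                                                          ░
                                                                          ▼


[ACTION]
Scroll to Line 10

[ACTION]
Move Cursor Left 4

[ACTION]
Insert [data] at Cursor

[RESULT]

data█cache]                                                               ▲
# cache configuration                                                     █
interval = 3306                                                           ░
port = 4                                                                  ░
workers = 8080                                                            ░
buffer_size = 4                                                           ░
timeout = 5432                                                            ░
                                                                          ░
[server]                                                                  ░
# server configuration                                                    ░
host = "info"                                                             ░
max_connections = true                                                    ░
interval = 60                                                             ░
buffer_size = 60                                                          ░
debug = 8080                                                              ░
workers = false                                                           ░
                                                                          ░
[api]                                                                     ░
                                                                          ░
                                                                          ░
                                                                          ░
                                                                          ░
                                                                          ░
                                                                          ░
                                                                          ░
                                                                          ▼


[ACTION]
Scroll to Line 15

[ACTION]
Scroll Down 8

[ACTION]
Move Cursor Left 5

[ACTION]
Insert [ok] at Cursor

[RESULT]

ok█ata[cache]                                                             ▲
# cache configuration                                                     █
interval = 3306                                                           ░
port = 4                                                                  ░
workers = 8080                                                            ░
buffer_size = 4                                                           ░
timeout = 5432                                                            ░
                                                                          ░
[server]                                                                  ░
# server configuration                                                    ░
host = "info"                                                             ░
max_connections = true                                                    ░
interval = 60                                                             ░
buffer_size = 60                                                          ░
debug = 8080                                                              ░
workers = false                                                           ░
                                                                          ░
[api]                                                                     ░
                                                                          ░
                                                                          ░
                                                                          ░
                                                                          ░
                                                                          ░
                                                                          ░
                                                                          ░
                                                                          ▼
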